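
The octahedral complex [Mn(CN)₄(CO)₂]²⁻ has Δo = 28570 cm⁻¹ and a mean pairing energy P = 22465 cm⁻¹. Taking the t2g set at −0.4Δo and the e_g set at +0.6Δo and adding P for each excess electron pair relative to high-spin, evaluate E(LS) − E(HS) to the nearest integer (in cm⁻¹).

Ligand charges: 4×(-1) from CN⁻ and 2×(+0) from CO sum to -4; with overall charge -2, Mn is +2.
Group 7 minus oxidation state +2 gives a d⁵ configuration for Mn²⁺.
High-spin d⁵ fills as t2g^3 e_g^2 with CFSE 3(−0.4) + 2(+0.6) = 0.0Δo = 0 cm⁻¹.
For low-spin the configuration is t2g^5 e_g^0: orbital energy -2.0 × 28570 = -57140 cm⁻¹, and 2 additional pairs relative to high-spin add 44930 cm⁻¹, giving -12210 cm⁻¹.
Thus E(LS) − E(HS) = -12210 cm⁻¹.

-12210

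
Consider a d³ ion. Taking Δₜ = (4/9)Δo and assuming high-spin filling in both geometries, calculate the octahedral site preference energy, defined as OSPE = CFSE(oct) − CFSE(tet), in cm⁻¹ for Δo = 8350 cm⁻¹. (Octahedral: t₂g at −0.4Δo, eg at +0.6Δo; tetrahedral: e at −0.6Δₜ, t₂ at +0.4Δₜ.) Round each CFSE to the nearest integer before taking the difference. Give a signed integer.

Octahedral (high-spin): t₂g³ eg⁰, CFSE = 3(−0.4) + 0(+0.6) = -1.2Δo = -1.2 × 8350 = -10020 cm⁻¹.
Tetrahedral: e² t₂¹, CFSE = 2(−0.6) + 1(+0.4) = -0.8Δₜ = -0.8 × (4/9) × 8350 = -2969 cm⁻¹.
OSPE = -10020 − (-2969) = -7051 cm⁻¹.

-7051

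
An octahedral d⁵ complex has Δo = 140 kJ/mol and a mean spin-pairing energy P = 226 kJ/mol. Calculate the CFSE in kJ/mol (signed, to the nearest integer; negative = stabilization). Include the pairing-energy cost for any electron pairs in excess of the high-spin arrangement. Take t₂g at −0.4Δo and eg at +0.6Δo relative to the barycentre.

Δo < P, so pairing is avoided: the ground state is high-spin.
Filling d⁵ accordingly: t₂g³ eg².
Orbital CFSE = 0.0Δo = 0.0 × 140 = 0 kJ/mol.
High-spin has no excess pairs, so no pairing correction applies.

0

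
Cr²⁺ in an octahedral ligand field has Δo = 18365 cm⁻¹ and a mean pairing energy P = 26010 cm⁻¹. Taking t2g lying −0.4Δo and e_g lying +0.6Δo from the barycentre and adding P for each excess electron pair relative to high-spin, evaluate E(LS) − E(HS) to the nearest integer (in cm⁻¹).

7645

Cr is in group 6, so Cr²⁺ is d⁴ (6 − 2 = 4).
In the high-spin limit (t2g^3 e_g^1) the orbital term is -0.6Δo = -11019 cm⁻¹, with no excess pairing.
Low-spin t2g^4 e_g^0 gives -1.6Δo = -29384 cm⁻¹, but forming 1 extra pair costs 1P = 26010 cm⁻¹, so E(LS) = -29384 + 26010 = -3374 cm⁻¹.
E(LS) − E(HS) = -3374 − (-11019) = 7645 cm⁻¹.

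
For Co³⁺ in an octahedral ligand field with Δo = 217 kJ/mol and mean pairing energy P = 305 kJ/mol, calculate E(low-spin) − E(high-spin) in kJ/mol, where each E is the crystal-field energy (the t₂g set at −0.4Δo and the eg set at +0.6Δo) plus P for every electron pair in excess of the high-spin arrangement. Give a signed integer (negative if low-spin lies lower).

176

Co³⁺: group 9, so d-count = 9 − 3 = 6.
High-spin: t₂g⁴ eg², CFSE = -0.4Δo = -87 kJ/mol.
For low-spin the configuration is t₂g⁶ eg⁰: orbital energy -2.4 × 217 = -521 kJ/mol, and 2 additional pairs relative to high-spin add 610 kJ/mol, giving 89 kJ/mol.
Thus E(LS) − E(HS) = 176 kJ/mol.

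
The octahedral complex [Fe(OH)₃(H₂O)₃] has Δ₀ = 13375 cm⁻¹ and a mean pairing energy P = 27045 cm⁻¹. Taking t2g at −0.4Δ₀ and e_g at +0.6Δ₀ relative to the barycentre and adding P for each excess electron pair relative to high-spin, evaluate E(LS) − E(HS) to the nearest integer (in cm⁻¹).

Ligand charges: 3×(-1) from OH⁻ and 3×(+0) from H₂O sum to -3; with overall charge +0, Fe is +3.
Group 8 minus oxidation state +3 gives a d⁵ configuration for Fe³⁺.
In the high-spin limit (t2g^3 e_g^2) the orbital term is 0.0Δ₀ = 0 cm⁻¹, with no excess pairing.
Low-spin t2g^5 e_g^0 gives -2.0Δ₀ = -26750 cm⁻¹, but forming 2 extra pairs costs 2P = 54090 cm⁻¹, so E(LS) = -26750 + 54090 = 27340 cm⁻¹.
E(LS) − E(HS) = 27340 − (0) = 27340 cm⁻¹.

27340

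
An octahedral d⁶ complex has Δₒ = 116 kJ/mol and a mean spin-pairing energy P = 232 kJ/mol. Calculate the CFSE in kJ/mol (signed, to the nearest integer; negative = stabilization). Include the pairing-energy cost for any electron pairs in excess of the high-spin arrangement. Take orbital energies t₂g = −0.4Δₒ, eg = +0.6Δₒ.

Δₒ < P, so pairing is avoided: the ground state is high-spin.
Filling d⁶ accordingly: t₂g⁴ eg².
Orbital CFSE = -0.4Δₒ = -0.4 × 116 = -46 kJ/mol.
High-spin has no excess pairs, so no pairing correction applies.

-46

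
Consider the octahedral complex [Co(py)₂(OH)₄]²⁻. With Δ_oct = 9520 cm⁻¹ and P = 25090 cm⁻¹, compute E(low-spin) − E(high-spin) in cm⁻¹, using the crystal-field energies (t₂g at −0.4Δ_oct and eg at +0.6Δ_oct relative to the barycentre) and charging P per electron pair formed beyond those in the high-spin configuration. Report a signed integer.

Ligand charges: 2×(+0) from py and 4×(-1) from OH⁻ sum to -4; with overall charge -2, Co is +2.
Co²⁺: group 9, so d-count = 9 − 2 = 7.
High-spin: t₂g⁵ eg², CFSE = -0.8Δ_oct = -7616 cm⁻¹.
Low-spin: t₂g⁶ eg¹, orbital CFSE = -1.8Δ_oct = -17136 cm⁻¹; plus 1 excess pair × P = +25090 cm⁻¹; total 7954 cm⁻¹.
E(LS) − E(HS) = 7954 − (-7616) = 15570 cm⁻¹.

15570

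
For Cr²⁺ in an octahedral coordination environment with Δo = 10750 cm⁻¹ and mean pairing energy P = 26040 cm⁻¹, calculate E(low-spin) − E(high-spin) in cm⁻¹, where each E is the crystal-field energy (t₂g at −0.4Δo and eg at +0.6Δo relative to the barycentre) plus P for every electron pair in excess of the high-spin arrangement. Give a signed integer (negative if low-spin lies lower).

15290

Cr²⁺: group 6, so d-count = 6 − 2 = 4.
High-spin: t₂g³ eg¹, CFSE = -0.6Δo = -6450 cm⁻¹.
For low-spin the configuration is t₂g⁴ eg⁰: orbital energy -1.6 × 10750 = -17200 cm⁻¹, and 1 additional pair relative to high-spin adds 26040 cm⁻¹, giving 8840 cm⁻¹.
E(LS) − E(HS) = 8840 − (-6450) = 15290 cm⁻¹.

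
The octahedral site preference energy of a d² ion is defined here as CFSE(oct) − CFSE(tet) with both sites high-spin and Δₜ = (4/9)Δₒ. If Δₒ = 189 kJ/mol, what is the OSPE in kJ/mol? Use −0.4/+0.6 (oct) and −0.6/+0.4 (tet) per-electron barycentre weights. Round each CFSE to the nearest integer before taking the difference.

-50

Octahedral (high-spin): t2g^2 e_g^0, CFSE = 2(−0.4) + 0(+0.6) = -0.8Δₒ = -0.8 × 189 = -151 kJ/mol.
Tetrahedral: e^2 t2^0, CFSE = 2(−0.6) + 0(+0.4) = -1.2Δₜ = -1.2 × (4/9) × 189 = -101 kJ/mol.
Subtracting, OSPE = -151 − (-101) = -50 kJ/mol.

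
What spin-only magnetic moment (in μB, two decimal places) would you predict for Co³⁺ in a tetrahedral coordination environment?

4.90 μB

Group 9 minus oxidation state +3 gives a d⁶ configuration for Co³⁺.
Tetrahedral splitting is small, so the complex is high-spin.
Configuration: e^3 t2^3 → 4 unpaired electrons.
μ(spin-only) = √[4(4+2)] = √24 ≈ 4.90 μB.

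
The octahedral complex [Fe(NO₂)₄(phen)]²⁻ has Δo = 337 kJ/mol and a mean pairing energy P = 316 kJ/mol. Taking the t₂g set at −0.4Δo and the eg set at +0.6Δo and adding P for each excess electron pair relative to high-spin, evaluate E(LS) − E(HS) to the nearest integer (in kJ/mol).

-42

Ligand charges: 4×(-1) from NO₂⁻ and 1×(+0) from phen sum to -4; with overall charge -2, Fe is +2.
Fe is in group 8, so Fe²⁺ is d⁶ (8 − 2 = 6).
High-spin: t₂g⁴ eg², CFSE = -0.4Δo = -135 kJ/mol.
For low-spin the configuration is t₂g⁶ eg⁰: orbital energy -2.4 × 337 = -809 kJ/mol, and 2 additional pairs relative to high-spin add 632 kJ/mol, giving -177 kJ/mol.
Thus E(LS) − E(HS) = -42 kJ/mol.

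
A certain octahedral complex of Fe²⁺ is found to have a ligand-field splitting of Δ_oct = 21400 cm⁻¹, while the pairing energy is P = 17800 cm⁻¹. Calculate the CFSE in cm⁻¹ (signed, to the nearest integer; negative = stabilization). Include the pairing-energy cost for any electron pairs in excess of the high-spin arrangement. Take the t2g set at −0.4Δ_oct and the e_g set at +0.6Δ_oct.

-15760

Fe is in group 8, so Fe²⁺ is d⁶ (8 − 2 = 6).
With Δ_oct > P the complex is low-spin.
Configuration: t2g^6 e_g^0.
Orbital CFSE = -2.4Δ_oct = -2.4 × 21400 = -51360 cm⁻¹.
Excess pairs vs high-spin: 3 − 1 = 2; pairing cost = +35600 cm⁻¹.
Net CFSE = -51360 + 35600 = -15760 cm⁻¹.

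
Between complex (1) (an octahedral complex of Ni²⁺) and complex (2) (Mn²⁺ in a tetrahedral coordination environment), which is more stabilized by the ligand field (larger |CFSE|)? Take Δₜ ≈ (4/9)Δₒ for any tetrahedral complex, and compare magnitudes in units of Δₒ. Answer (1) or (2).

(1)

(1): Ni²⁺: group 10, so d-count = 10 − 2 = 8; t2g^6 e_g^2, CFSE = -1.2Δₒ.
(2): Mn sits in group 7; removing 2 electrons leaves Mn²⁺ with 7 − 2 = 5 d electrons; Tetrahedral splitting is small, so the complex is high-spin; e^2 t2^3, CFSE = 0.0Δₜ ≈ 0.00Δₒ.
So (1) has the larger |CFSE|.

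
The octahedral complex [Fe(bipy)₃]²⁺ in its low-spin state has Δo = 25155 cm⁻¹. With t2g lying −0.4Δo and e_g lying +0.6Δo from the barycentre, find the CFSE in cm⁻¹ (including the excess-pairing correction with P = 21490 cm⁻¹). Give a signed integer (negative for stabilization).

bipy is neutral, so the +2 overall charge sits on Fe: oxidation state +2.
Fe²⁺: group 8, so d-count = 8 − 2 = 6.
Configuration: t2g^6 e_g^0.
Orbital CFSE = 6(-0.4) + 0(0.6) = -2.4Δo = -2.4 × 25155 = -60372 cm⁻¹.
Pairing penalty: 3 pairs vs 1 in the high-spin reference → 2 extra × P = 42980 cm⁻¹.
Net CFSE = -60372 + 42980 = -17392 cm⁻¹.

-17392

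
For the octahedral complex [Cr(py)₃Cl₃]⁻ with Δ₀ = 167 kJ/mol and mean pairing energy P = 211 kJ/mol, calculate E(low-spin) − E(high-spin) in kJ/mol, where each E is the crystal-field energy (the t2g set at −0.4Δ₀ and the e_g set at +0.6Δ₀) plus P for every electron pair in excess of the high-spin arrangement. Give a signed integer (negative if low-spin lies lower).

Ligand charges: 3×(+0) from py and 3×(-1) from Cl⁻ sum to -3; with overall charge -1, Cr is +2.
Group 6 minus oxidation state +2 gives a d⁴ configuration for Cr²⁺.
High-spin: t2g^3 e_g^1, CFSE = -0.6Δ₀ = -100 kJ/mol.
For low-spin the configuration is t2g^4 e_g^0: orbital energy -1.6 × 167 = -267 kJ/mol, and 1 additional pair relative to high-spin adds 211 kJ/mol, giving -56 kJ/mol.
Thus E(LS) − E(HS) = 44 kJ/mol.

44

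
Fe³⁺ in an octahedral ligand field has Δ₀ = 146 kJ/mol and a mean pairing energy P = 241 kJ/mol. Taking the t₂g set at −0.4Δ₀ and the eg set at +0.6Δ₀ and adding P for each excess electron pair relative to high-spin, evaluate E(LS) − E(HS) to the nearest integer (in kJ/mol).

190

Group 8 minus oxidation state +3 gives a d⁵ configuration for Fe³⁺.
High-spin: t₂g³ eg², CFSE = 0.0Δ₀ = 0 kJ/mol.
Low-spin: t₂g⁵ eg⁰, orbital CFSE = -2.0Δ₀ = -292 kJ/mol; plus 2 excess pairs × P = +482 kJ/mol; total 190 kJ/mol.
E(LS) − E(HS) = 190 − (0) = 190 kJ/mol.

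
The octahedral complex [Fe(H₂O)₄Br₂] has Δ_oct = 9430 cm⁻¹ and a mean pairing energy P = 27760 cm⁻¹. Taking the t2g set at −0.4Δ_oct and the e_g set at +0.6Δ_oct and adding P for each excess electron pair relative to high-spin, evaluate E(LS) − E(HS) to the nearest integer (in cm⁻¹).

Ligand charges: 4×(+0) from H₂O and 2×(-1) from Br⁻ sum to -2; with overall charge +0, Fe is +2.
Fe sits in group 8; removing 2 electrons leaves Fe²⁺ with 8 − 2 = 6 d electrons.
High-spin: t2g^4 e_g^2, CFSE = -0.4Δ_oct = -3772 cm⁻¹.
Low-spin t2g^6 e_g^0 gives -2.4Δ_oct = -22632 cm⁻¹, but forming 2 extra pairs costs 2P = 55520 cm⁻¹, so E(LS) = -22632 + 55520 = 32888 cm⁻¹.
The difference is 32888 − (-3772) = 36660 cm⁻¹, so high-spin lies lower.

36660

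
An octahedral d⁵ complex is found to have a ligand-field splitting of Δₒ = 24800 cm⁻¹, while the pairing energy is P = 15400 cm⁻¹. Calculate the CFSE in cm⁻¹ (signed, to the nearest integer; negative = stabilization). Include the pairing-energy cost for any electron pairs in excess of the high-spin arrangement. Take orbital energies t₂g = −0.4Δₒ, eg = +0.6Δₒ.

-18800

Since Δₒ = 24800 cm⁻¹ > P = 15400 cm⁻¹, the complex adopts the low-spin configuration.
That gives t₂g⁵ eg⁰.
Orbital CFSE = -2.0Δₒ = -2.0 × 24800 = -49600 cm⁻¹.
Excess pairs vs high-spin: 2 − 0 = 2; pairing cost = +30800 cm⁻¹.
Net CFSE = -49600 + 30800 = -18800 cm⁻¹.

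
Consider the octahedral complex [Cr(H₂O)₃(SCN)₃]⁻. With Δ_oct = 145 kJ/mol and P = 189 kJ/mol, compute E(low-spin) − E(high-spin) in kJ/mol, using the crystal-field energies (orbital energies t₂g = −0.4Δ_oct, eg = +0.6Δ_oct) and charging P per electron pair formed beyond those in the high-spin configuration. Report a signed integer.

44

Ligand charges: 3×(+0) from H₂O and 3×(-1) from SCN⁻ sum to -3; with overall charge -1, Cr is +2.
Cr sits in group 6; removing 2 electrons leaves Cr²⁺ with 6 − 2 = 4 d electrons.
High-spin: t₂g³ eg¹, CFSE = -0.6Δ_oct = -87 kJ/mol.
Low-spin: t₂g⁴ eg⁰, orbital CFSE = -1.6Δ_oct = -232 kJ/mol; plus 1 excess pair × P = +189 kJ/mol; total -43 kJ/mol.
The difference is -43 − (-87) = 44 kJ/mol, so high-spin lies lower.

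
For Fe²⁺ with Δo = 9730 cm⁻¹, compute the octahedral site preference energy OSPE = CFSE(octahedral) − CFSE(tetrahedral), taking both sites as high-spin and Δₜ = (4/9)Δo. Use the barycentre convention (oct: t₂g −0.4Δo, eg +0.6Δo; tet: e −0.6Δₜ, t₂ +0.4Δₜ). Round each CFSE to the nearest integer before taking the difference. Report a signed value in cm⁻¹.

-1297

Fe sits in group 8; removing 2 electrons leaves Fe²⁺ with 8 − 2 = 6 d electrons.
In an octahedral site d⁶ (HS) is t₂g⁴ eg², giving CFSE(oct) = -0.4Δo = -3892 cm⁻¹.
In a tetrahedral site the filling is e³ t₂³: CFSE(tet) = -0.6Δₜ = -0.6 × (4/9)(9730) = -2595 cm⁻¹.
Subtracting, OSPE = -3892 − (-2595) = -1297 cm⁻¹.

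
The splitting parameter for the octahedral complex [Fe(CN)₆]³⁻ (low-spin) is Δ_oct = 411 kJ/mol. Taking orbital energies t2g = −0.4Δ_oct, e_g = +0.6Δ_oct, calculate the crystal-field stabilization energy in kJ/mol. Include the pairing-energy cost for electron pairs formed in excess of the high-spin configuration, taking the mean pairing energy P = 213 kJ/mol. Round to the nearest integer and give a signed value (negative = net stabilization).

Each CN⁻ contributes -1; 6 × (-1) = -6. With overall charge -3, Fe is in the +3 oxidation state.
Fe is in group 8, so Fe³⁺ is d⁵ (8 − 3 = 5).
Electron filling gives t2g^5 e_g^0.
CFSE(orbital) = 5×(-0.4Δ_oct) + 0×(0.6Δ_oct) = -2.0Δ_oct; with Δ_oct = 411 kJ/mol that is -822 kJ/mol.
Relative to high-spin t2g^3 e_g^2 (0 paired), the low-spin configuration has 2 additional pairs, contributing +2 × 213 = +426 kJ/mol.
Net CFSE = -822 + 426 = -396 kJ/mol.

-396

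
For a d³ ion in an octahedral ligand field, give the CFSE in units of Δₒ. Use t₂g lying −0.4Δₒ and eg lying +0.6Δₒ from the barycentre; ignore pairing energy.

Configuration: t₂g³ eg⁰.
CFSE = 3(-0.4Δₒ) + 0(0.6Δₒ) = -1.2Δₒ + 0.0Δₒ = -1.2Δₒ.

-1.2 Δₒ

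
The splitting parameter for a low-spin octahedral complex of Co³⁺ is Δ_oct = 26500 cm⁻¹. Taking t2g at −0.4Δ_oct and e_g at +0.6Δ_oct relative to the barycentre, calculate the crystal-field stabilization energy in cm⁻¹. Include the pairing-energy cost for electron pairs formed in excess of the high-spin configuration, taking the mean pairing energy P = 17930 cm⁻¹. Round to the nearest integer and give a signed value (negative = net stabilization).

-27740

Co is in group 9, so Co³⁺ is d⁶ (9 − 3 = 6).
The d⁶ electrons fill as t2g^6 e_g^0.
Orbital CFSE = 6(-0.4) + 0(0.6) = -2.4Δ_oct = -2.4 × 26500 = -63600 cm⁻¹.
Relative to high-spin t2g^4 e_g^2 (1 paired), the low-spin configuration has 2 additional pairs, contributing +2 × 17930 = +35860 cm⁻¹.
Combining: -63600 + 35860 = -27740 cm⁻¹.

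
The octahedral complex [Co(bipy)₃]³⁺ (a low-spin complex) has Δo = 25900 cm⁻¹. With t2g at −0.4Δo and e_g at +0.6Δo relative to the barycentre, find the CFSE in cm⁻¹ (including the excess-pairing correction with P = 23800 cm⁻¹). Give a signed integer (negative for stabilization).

-14560

bipy is neutral, so the +3 overall charge sits on Co: oxidation state +3.
Group 9 minus oxidation state +3 gives a d⁶ configuration for Co³⁺.
Electron filling gives t2g^6 e_g^0.
Orbital CFSE = 6(-0.4) + 0(0.6) = -2.4Δo = -2.4 × 25900 = -62160 cm⁻¹.
Relative to high-spin t2g^4 e_g^2 (1 paired), the low-spin configuration has 2 additional pairs, contributing +2 × 23800 = +47600 cm⁻¹.
Overall CFSE = -62160 + 47600 = -14560 cm⁻¹.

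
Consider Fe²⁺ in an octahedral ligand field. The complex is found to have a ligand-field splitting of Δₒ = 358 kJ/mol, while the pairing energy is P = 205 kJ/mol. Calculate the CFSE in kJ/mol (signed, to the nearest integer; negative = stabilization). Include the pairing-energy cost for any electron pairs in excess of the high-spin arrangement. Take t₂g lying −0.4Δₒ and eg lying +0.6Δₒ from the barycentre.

Fe²⁺: group 8, so d-count = 8 − 2 = 6.
Since Δₒ = 358 kJ/mol > P = 205 kJ/mol, the complex adopts the low-spin configuration.
Filling d⁶ accordingly: t₂g⁶ eg⁰.
Orbital CFSE = -2.4Δₒ = -2.4 × 358 = -859 kJ/mol.
Excess pairs vs high-spin: 3 − 1 = 2; pairing cost = +410 kJ/mol.
Net CFSE = -859 + 410 = -449 kJ/mol.

-449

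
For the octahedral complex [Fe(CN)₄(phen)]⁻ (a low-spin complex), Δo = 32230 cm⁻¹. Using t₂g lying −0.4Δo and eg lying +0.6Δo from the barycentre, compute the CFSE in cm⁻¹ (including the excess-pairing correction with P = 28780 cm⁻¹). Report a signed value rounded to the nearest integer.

Ligand charges: 4×(-1) from CN⁻ and 1×(+0) from phen sum to -4; with overall charge -1, Fe is +3.
Group 8 minus oxidation state +3 gives a d⁵ configuration for Fe³⁺.
The d⁵ electrons fill as t₂g⁵ eg⁰.
CFSE(orbital) = 5×(-0.4Δo) + 0×(0.6Δo) = -2.0Δo; with Δo = 32230 cm⁻¹ that is -64460 cm⁻¹.
Pairing penalty: 2 pairs vs 0 in the high-spin reference → 2 extra × P = 57560 cm⁻¹.
Net CFSE = -64460 + 57560 = -6900 cm⁻¹.

-6900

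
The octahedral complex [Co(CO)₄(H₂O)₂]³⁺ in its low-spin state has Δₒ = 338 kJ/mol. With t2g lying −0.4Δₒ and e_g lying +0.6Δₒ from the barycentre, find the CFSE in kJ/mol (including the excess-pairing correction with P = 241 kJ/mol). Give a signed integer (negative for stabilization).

Ligand charges: 4×(+0) from CO and 2×(+0) from H₂O sum to +0; with overall charge +3, Co is +3.
Co³⁺: group 9, so d-count = 9 − 3 = 6.
Configuration: t2g^6 e_g^0.
Orbital CFSE = 6(-0.4) + 0(0.6) = -2.4Δₒ = -2.4 × 338 = -811 kJ/mol.
Pairing penalty: 3 pairs vs 1 in the high-spin reference → 2 extra × P = 482 kJ/mol.
Combining: -811 + 482 = -329 kJ/mol.

-329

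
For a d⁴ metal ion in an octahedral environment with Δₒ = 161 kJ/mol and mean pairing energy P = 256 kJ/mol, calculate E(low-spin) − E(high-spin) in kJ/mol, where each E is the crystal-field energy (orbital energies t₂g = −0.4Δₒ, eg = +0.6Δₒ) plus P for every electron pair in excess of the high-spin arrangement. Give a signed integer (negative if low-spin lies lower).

High-spin d⁴ fills as t₂g³ eg¹ with CFSE 3(−0.4) + 1(+0.6) = -0.6Δₒ = -97 kJ/mol.
For low-spin the configuration is t₂g⁴ eg⁰: orbital energy -1.6 × 161 = -258 kJ/mol, and 1 additional pair relative to high-spin adds 256 kJ/mol, giving -2 kJ/mol.
E(LS) − E(HS) = -2 − (-97) = 95 kJ/mol.

95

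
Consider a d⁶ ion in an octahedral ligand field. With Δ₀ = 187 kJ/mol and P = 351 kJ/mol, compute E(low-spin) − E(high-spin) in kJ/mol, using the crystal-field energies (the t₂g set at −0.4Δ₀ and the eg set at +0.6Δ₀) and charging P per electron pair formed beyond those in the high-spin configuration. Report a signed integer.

328

High-spin d⁶ fills as t₂g⁴ eg² with CFSE 4(−0.4) + 2(+0.6) = -0.4Δ₀ = -75 kJ/mol.
Low-spin: t₂g⁶ eg⁰, orbital CFSE = -2.4Δ₀ = -449 kJ/mol; plus 2 excess pairs × P = +702 kJ/mol; total 253 kJ/mol.
The difference is 253 − (-75) = 328 kJ/mol, so high-spin lies lower.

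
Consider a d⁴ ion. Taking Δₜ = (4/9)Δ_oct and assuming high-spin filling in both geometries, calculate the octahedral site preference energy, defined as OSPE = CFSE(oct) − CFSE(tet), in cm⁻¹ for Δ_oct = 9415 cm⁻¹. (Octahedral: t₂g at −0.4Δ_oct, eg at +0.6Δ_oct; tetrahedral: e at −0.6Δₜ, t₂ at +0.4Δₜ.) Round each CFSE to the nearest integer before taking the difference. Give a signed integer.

-3975

Octahedral high-spin t2g^3 e_g^1: CFSE = -0.6 × 9415 = -5649 cm⁻¹.
Tetrahedral e^2 t2^2 gives -0.4Δₜ = -0.4 × (4/9) × 9415 = -1674 cm⁻¹.
OSPE = CFSE(oct) − CFSE(tet) = -5649 − (-1674) = -3975 cm⁻¹.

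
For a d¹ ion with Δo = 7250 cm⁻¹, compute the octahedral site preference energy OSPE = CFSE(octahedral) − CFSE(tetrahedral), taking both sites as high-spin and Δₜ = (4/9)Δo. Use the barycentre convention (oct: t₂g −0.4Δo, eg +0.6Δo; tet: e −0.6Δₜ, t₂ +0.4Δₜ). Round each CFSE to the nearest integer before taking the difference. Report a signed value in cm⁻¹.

-967

Octahedral high-spin t2g^1 e_g^0: CFSE = -0.4 × 7250 = -2900 cm⁻¹.
In a tetrahedral site the filling is e^1 t2^0: CFSE(tet) = -0.6Δₜ = -0.6 × (4/9)(7250) = -1933 cm⁻¹.
OSPE = CFSE(oct) − CFSE(tet) = -2900 − (-1933) = -967 cm⁻¹.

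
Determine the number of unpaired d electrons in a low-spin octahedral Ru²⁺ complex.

Ru sits in group 8; removing 2 electrons leaves Ru²⁺ with 8 − 2 = 6 d electrons.
Configuration: t₂g⁶ eg⁰, giving 0 unpaired electrons.

0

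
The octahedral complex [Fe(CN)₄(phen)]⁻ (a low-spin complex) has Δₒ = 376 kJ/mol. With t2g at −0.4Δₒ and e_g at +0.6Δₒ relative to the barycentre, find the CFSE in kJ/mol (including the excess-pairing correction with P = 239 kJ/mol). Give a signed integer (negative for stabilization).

Ligand charges: 4×(-1) from CN⁻ and 1×(+0) from phen sum to -4; with overall charge -1, Fe is +3.
Fe is in group 8, so Fe³⁺ is d⁵ (8 − 3 = 5).
Electron filling gives t2g^5 e_g^0.
The orbital stabilization is -2.0Δₒ = -2.0 × 376 = -752 kJ/mol.
Relative to high-spin t2g^3 e_g^2 (0 paired), the low-spin configuration has 2 additional pairs, contributing +2 × 239 = +478 kJ/mol.
Net CFSE = -752 + 478 = -274 kJ/mol.

-274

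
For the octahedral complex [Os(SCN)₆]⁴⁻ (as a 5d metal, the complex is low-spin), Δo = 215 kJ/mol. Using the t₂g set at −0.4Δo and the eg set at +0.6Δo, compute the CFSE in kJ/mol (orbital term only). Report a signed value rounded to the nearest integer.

-516

Each SCN⁻ contributes -1; 6 × (-1) = -6. With overall charge -4, Os is in the +2 oxidation state.
Os²⁺: group 8, so d-count = 8 − 2 = 6.
The d⁶ electrons fill as t₂g⁶ eg⁰.
Orbital CFSE = 6(-0.4) + 0(0.6) = -2.4Δo = -2.4 × 215 = -516 kJ/mol.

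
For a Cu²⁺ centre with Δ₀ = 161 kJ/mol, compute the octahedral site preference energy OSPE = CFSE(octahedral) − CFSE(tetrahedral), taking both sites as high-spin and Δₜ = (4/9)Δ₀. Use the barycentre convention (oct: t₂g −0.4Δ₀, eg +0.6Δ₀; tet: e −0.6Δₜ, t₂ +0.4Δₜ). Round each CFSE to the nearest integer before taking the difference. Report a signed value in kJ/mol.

-68

Cu sits in group 11; removing 2 electrons leaves Cu²⁺ with 11 − 2 = 9 d electrons.
Octahedral (high-spin): t2g^6 e_g^3, CFSE = 6(−0.4) + 3(+0.6) = -0.6Δ₀ = -0.6 × 161 = -97 kJ/mol.
Tetrahedral e^4 t2^5 gives -0.4Δₜ = -0.4 × (4/9) × 161 = -29 kJ/mol.
OSPE = CFSE(oct) − CFSE(tet) = -97 − (-29) = -68 kJ/mol.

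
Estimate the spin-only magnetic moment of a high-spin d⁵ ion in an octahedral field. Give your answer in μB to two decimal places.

5.92 μB

Configuration: t2g^3 e_g^2 → 5 unpaired electrons.
μ(spin-only) = √[5(5+2)] = √35 ≈ 5.92 μB.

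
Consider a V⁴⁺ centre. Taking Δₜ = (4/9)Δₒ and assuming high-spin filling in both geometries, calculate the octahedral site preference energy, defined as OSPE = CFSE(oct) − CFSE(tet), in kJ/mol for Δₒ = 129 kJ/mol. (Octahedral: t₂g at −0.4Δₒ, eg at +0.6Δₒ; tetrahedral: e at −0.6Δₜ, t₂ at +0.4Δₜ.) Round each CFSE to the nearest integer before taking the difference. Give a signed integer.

V sits in group 5; removing 4 electrons leaves V⁴⁺ with 5 − 4 = 1 d electrons.
Octahedral high-spin t₂g¹ eg⁰: CFSE = -0.4 × 129 = -52 kJ/mol.
Tetrahedral: e¹ t₂⁰, CFSE = 1(−0.6) + 0(+0.4) = -0.6Δₜ = -0.6 × (4/9) × 129 = -34 kJ/mol.
OSPE = -52 − (-34) = -18 kJ/mol.

-18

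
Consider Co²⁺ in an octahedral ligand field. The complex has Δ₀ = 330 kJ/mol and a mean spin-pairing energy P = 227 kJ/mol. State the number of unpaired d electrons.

1

Group 9 minus oxidation state +2 gives a d⁷ configuration for Co²⁺.
With Δ₀ > P the complex is low-spin.
That gives t2g^6 e_g^1.
Unpaired electrons: 1.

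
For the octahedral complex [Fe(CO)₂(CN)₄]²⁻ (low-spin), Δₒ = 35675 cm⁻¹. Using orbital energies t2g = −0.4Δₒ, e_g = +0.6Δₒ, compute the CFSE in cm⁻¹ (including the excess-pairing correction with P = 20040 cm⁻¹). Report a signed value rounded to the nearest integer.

Ligand charges: 2×(+0) from CO and 4×(-1) from CN⁻ sum to -4; with overall charge -2, Fe is +2.
Fe sits in group 8; removing 2 electrons leaves Fe²⁺ with 8 − 2 = 6 d electrons.
The d⁶ electrons fill as t2g^6 e_g^0.
Orbital CFSE = 6(-0.4) + 0(0.6) = -2.4Δₒ = -2.4 × 35675 = -85620 cm⁻¹.
Relative to high-spin t2g^4 e_g^2 (1 paired), the low-spin configuration has 2 additional pairs, contributing +2 × 20040 = +40080 cm⁻¹.
Combining: -85620 + 40080 = -45540 cm⁻¹.

-45540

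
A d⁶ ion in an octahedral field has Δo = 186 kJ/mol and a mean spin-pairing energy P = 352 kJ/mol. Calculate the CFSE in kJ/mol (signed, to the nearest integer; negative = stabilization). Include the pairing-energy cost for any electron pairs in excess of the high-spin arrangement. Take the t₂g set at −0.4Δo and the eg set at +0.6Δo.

Δo < P, so pairing is avoided: the ground state is high-spin.
That gives t₂g⁴ eg².
Orbital CFSE = -0.4Δo = -0.4 × 186 = -74 kJ/mol.
High-spin has no excess pairs, so no pairing correction applies.

-74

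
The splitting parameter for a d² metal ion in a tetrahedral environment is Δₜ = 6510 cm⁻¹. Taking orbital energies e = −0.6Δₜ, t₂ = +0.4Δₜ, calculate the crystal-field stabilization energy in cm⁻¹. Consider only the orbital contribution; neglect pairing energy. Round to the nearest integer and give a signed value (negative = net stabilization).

-7812

Tetrahedral splitting is small, so the complex is high-spin.
Electron filling gives e² t₂⁰.
The orbital stabilization is -1.2Δₜ = -1.2 × 6510 = -7812 cm⁻¹.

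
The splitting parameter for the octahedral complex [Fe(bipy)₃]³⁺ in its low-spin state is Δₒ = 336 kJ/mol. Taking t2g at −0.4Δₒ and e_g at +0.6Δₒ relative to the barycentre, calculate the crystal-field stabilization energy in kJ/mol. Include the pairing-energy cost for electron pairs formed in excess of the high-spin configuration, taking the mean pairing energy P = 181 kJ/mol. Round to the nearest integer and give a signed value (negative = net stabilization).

bipy is neutral, so the +3 overall charge sits on Fe: oxidation state +3.
Fe sits in group 8; removing 3 electrons leaves Fe³⁺ with 8 − 3 = 5 d electrons.
Electron filling gives t2g^5 e_g^0.
CFSE(orbital) = 5×(-0.4Δₒ) + 0×(0.6Δₒ) = -2.0Δₒ; with Δₒ = 336 kJ/mol that is -672 kJ/mol.
Relative to high-spin t2g^3 e_g^2 (0 paired), the low-spin configuration has 2 additional pairs, contributing +2 × 181 = +362 kJ/mol.
Overall CFSE = -672 + 362 = -310 kJ/mol.

-310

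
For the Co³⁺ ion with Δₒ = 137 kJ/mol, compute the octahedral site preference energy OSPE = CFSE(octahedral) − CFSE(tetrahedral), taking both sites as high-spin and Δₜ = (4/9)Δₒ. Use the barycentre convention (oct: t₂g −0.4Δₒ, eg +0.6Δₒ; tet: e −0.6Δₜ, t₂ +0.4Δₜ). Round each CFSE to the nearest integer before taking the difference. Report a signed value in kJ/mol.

-18

Co sits in group 9; removing 3 electrons leaves Co³⁺ with 9 − 3 = 6 d electrons.
In an octahedral site d⁶ (HS) is t2g^4 e_g^2, giving CFSE(oct) = -0.4Δₒ = -55 kJ/mol.
Tetrahedral: e^3 t2^3, CFSE = 3(−0.6) + 3(+0.4) = -0.6Δₜ = -0.6 × (4/9) × 137 = -37 kJ/mol.
Subtracting, OSPE = -55 − (-37) = -18 kJ/mol.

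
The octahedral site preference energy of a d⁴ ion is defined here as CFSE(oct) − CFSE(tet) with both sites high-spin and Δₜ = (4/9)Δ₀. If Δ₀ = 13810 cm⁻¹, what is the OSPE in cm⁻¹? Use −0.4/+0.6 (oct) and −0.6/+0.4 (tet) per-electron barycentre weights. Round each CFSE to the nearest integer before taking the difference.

Octahedral high-spin t₂g³ eg¹: CFSE = -0.6 × 13810 = -8286 cm⁻¹.
Tetrahedral e² t₂² gives -0.4Δₜ = -0.4 × (4/9) × 13810 = -2455 cm⁻¹.
Subtracting, OSPE = -8286 − (-2455) = -5831 cm⁻¹.

-5831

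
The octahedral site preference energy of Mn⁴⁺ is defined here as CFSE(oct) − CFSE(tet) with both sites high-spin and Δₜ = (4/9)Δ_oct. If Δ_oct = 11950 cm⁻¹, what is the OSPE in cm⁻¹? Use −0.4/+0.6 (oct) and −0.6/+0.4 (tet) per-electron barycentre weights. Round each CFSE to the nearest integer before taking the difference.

Mn⁴⁺: group 7, so d-count = 7 − 4 = 3.
In an octahedral site d³ (HS) is t₂g³ eg⁰, giving CFSE(oct) = -1.2Δ_oct = -14340 cm⁻¹.
Tetrahedral e² t₂¹ gives -0.8Δₜ = -0.8 × (4/9) × 11950 = -4249 cm⁻¹.
Subtracting, OSPE = -14340 − (-4249) = -10091 cm⁻¹.

-10091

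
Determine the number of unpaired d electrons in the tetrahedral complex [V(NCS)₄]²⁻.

Each NCS⁻ contributes -1; 4 × (-1) = -4. With overall charge -2, V is in the +2 oxidation state.
Group 5 minus oxidation state +2 gives a d³ configuration for V²⁺.
Tetrahedral splitting is small, so the complex is high-spin.
Configuration: e^2 t2^1, giving 3 unpaired electrons.

3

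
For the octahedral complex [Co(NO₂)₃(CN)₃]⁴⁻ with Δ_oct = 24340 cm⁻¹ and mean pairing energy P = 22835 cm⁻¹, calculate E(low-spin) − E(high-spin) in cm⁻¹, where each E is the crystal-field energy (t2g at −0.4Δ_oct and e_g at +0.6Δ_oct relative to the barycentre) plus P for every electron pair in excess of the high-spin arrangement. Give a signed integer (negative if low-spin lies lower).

Ligand charges: 3×(-1) from NO₂⁻ and 3×(-1) from CN⁻ sum to -6; with overall charge -4, Co is +2.
Co is in group 9, so Co²⁺ is d⁷ (9 − 2 = 7).
High-spin: t2g^5 e_g^2, CFSE = -0.8Δ_oct = -19472 cm⁻¹.
For low-spin the configuration is t2g^6 e_g^1: orbital energy -1.8 × 24340 = -43812 cm⁻¹, and 1 additional pair relative to high-spin adds 22835 cm⁻¹, giving -20977 cm⁻¹.
Thus E(LS) − E(HS) = -1505 cm⁻¹.

-1505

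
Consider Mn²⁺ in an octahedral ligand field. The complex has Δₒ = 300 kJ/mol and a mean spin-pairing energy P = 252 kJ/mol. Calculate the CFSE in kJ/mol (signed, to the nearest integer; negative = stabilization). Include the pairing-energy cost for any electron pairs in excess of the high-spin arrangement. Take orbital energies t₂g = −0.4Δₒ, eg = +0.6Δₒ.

Mn is in group 7, so Mn²⁺ is d⁵ (7 − 2 = 5).
With Δₒ > P the complex is low-spin.
That gives t₂g⁵ eg⁰.
Orbital CFSE = -2.0Δₒ = -2.0 × 300 = -600 kJ/mol.
Excess pairs vs high-spin: 2 − 0 = 2; pairing cost = +504 kJ/mol.
Net CFSE = -600 + 504 = -96 kJ/mol.

-96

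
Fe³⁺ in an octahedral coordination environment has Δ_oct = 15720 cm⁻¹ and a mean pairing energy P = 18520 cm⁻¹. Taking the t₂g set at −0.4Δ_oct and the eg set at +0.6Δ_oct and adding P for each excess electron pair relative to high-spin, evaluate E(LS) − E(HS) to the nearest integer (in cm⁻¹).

Fe³⁺: group 8, so d-count = 8 − 3 = 5.
High-spin d⁵ fills as t₂g³ eg² with CFSE 3(−0.4) + 2(+0.6) = 0.0Δ_oct = 0 cm⁻¹.
Low-spin t₂g⁵ eg⁰ gives -2.0Δ_oct = -31440 cm⁻¹, but forming 2 extra pairs costs 2P = 37040 cm⁻¹, so E(LS) = -31440 + 37040 = 5600 cm⁻¹.
The difference is 5600 − (0) = 5600 cm⁻¹, so high-spin lies lower.

5600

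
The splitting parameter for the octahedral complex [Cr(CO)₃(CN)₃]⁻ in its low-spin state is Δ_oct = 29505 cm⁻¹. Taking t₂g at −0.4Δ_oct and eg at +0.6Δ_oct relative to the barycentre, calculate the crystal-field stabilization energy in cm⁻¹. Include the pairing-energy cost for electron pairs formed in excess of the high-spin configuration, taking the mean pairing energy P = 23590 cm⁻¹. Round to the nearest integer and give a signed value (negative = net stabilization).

Ligand charges: 3×(+0) from CO and 3×(-1) from CN⁻ sum to -3; with overall charge -1, Cr is +2.
Cr is in group 6, so Cr²⁺ is d⁴ (6 − 2 = 4).
Electron filling gives t₂g⁴ eg⁰.
CFSE(orbital) = 4×(-0.4Δ_oct) + 0×(0.6Δ_oct) = -1.6Δ_oct; with Δ_oct = 29505 cm⁻¹ that is -47208 cm⁻¹.
Pairing penalty: 1 pair vs 0 in the high-spin reference → 1 extra × P = 23590 cm⁻¹.
Net CFSE = -47208 + 23590 = -23618 cm⁻¹.

-23618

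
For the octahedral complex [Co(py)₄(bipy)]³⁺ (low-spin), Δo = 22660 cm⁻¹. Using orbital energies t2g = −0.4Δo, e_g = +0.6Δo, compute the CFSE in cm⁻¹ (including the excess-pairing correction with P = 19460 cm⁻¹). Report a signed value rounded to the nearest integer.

Ligand charges: 4×(+0) from py and 1×(+0) from bipy sum to +0; with overall charge +3, Co is +3.
Co sits in group 9; removing 3 electrons leaves Co³⁺ with 9 − 3 = 6 d electrons.
Electron filling gives t2g^6 e_g^0.
CFSE(orbital) = 6×(-0.4Δo) + 0×(0.6Δo) = -2.4Δo; with Δo = 22660 cm⁻¹ that is -54384 cm⁻¹.
Relative to high-spin t2g^4 e_g^2 (1 paired), the low-spin configuration has 2 additional pairs, contributing +2 × 19460 = +38920 cm⁻¹.
Overall CFSE = -54384 + 38920 = -15464 cm⁻¹.

-15464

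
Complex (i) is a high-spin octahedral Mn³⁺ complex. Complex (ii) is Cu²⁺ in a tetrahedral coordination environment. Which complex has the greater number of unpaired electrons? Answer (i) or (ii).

(i)

(i): Group 7 minus oxidation state +3 gives a d⁴ configuration for Mn³⁺; t₂g³ eg¹ → 4 unpaired.
(ii): Cu sits in group 11; removing 2 electrons leaves Cu²⁺ with 11 − 2 = 9 d electrons; Tetrahedral splitting is small, so the complex is high-spin; e^4 t2^5 → 1 unpaired.
So (i) has more unpaired electrons.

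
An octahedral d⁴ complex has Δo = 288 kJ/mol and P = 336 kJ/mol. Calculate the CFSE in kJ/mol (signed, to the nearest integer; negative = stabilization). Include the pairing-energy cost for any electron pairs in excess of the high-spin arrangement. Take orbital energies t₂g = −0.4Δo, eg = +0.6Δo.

With Δo < P the complex is high-spin.
Filling d⁴ accordingly: t₂g³ eg¹.
Orbital CFSE = -0.6Δo = -0.6 × 288 = -173 kJ/mol.
High-spin has no excess pairs, so no pairing correction applies.

-173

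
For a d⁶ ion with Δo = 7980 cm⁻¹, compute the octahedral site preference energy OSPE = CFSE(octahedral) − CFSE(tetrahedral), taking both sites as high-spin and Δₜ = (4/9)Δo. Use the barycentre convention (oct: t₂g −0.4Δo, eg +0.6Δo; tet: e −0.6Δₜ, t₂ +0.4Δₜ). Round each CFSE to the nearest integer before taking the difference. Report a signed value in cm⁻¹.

In an octahedral site d⁶ (HS) is t₂g⁴ eg², giving CFSE(oct) = -0.4Δo = -3192 cm⁻¹.
Tetrahedral e³ t₂³ gives -0.6Δₜ = -0.6 × (4/9) × 7980 = -2128 cm⁻¹.
OSPE = -3192 − (-2128) = -1064 cm⁻¹.

-1064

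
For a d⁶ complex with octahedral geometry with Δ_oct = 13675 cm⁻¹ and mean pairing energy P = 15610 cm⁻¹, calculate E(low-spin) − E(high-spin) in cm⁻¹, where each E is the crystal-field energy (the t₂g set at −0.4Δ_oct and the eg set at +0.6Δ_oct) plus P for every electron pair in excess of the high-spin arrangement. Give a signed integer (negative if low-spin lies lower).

In the high-spin limit (t₂g⁴ eg²) the orbital term is -0.4Δ_oct = -5470 cm⁻¹, with no excess pairing.
Low-spin t₂g⁶ eg⁰ gives -2.4Δ_oct = -32820 cm⁻¹, but forming 2 extra pairs costs 2P = 31220 cm⁻¹, so E(LS) = -32820 + 31220 = -1600 cm⁻¹.
E(LS) − E(HS) = -1600 − (-5470) = 3870 cm⁻¹.

3870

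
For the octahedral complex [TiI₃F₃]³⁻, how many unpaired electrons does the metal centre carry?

1

Ligand charges: 3×(-1) from I⁻ and 3×(-1) from F⁻ sum to -6; with overall charge -3, Ti is +3.
Ti³⁺: group 4, so d-count = 4 − 3 = 1.
Configuration: t₂g¹ eg⁰, giving 1 unpaired electron.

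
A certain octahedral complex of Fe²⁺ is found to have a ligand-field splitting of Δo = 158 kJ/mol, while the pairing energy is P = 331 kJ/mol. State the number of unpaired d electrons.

4

Fe is in group 8, so Fe²⁺ is d⁶ (8 − 2 = 6).
With Δo < P the complex is high-spin.
Filling d⁶ accordingly: t₂g⁴ eg².
Unpaired electrons: 4.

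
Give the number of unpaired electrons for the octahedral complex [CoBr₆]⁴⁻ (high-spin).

Each Br⁻ contributes -1; 6 × (-1) = -6. With overall charge -4, Co is in the +2 oxidation state.
Co sits in group 9; removing 2 electrons leaves Co²⁺ with 9 − 2 = 7 d electrons.
Configuration: t₂g⁵ eg², giving 3 unpaired electrons.

3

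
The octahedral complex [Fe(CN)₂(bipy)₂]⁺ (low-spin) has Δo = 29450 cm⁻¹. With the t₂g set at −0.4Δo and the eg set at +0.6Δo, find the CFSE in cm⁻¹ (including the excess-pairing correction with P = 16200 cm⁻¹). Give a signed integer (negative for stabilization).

-26500

Ligand charges: 2×(-1) from CN⁻ and 2×(+0) from bipy sum to -2; with overall charge +1, Fe is +3.
Fe is in group 8, so Fe³⁺ is d⁵ (8 − 3 = 5).
Electron filling gives t₂g⁵ eg⁰.
The orbital stabilization is -2.0Δo = -2.0 × 29450 = -58900 cm⁻¹.
Pairing penalty: 2 pairs vs 0 in the high-spin reference → 2 extra × P = 32400 cm⁻¹.
Overall CFSE = -58900 + 32400 = -26500 cm⁻¹.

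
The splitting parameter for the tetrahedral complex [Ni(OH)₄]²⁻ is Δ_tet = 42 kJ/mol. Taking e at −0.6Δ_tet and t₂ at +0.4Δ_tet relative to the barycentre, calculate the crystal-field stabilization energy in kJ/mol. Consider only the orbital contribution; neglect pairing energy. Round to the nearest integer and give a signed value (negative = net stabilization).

Each OH⁻ contributes -1; 4 × (-1) = -4. With overall charge -2, Ni is in the +2 oxidation state.
Ni is in group 10, so Ni²⁺ is d⁸ (10 − 2 = 8).
Tetrahedral fields are weak (Δₜ ≈ 4/9 Δₒ), so electrons fill high-spin.
Electron filling gives e⁴ t₂⁴.
CFSE(orbital) = 4×(-0.6Δ_tet) + 4×(0.4Δ_tet) = -0.8Δ_tet; with Δ_tet = 42 kJ/mol that is -34 kJ/mol.

-34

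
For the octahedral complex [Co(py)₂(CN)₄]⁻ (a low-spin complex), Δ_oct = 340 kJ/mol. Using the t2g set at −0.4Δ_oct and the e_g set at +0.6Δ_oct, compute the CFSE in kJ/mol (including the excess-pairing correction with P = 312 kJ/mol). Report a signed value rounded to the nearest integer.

Ligand charges: 2×(+0) from py and 4×(-1) from CN⁻ sum to -4; with overall charge -1, Co is +3.
Co is in group 9, so Co³⁺ is d⁶ (9 − 3 = 6).
The d⁶ electrons fill as t2g^6 e_g^0.
CFSE(orbital) = 6×(-0.4Δ_oct) + 0×(0.6Δ_oct) = -2.4Δ_oct; with Δ_oct = 340 kJ/mol that is -816 kJ/mol.
Relative to high-spin t2g^4 e_g^2 (1 paired), the low-spin configuration has 2 additional pairs, contributing +2 × 312 = +624 kJ/mol.
Net CFSE = -816 + 624 = -192 kJ/mol.

-192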